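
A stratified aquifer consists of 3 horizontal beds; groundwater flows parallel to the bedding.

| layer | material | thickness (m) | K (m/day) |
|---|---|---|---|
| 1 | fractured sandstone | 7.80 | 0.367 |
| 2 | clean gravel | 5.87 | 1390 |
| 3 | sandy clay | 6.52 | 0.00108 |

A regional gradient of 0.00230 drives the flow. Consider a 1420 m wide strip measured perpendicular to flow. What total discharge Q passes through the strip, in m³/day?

26700

Flow is parallel to layering, so each bed carries its own Darcy discharge and the transmissivities add.
Σ(K_i·b_i) = 0.367×7.80 + 1390×5.87 + 0.00108×6.52 = 8162 m²/day.
Hydraulic gradient i = 0.00230.
Q = Σ(K_i·b_i) · W · i = 8162 × 1420 × 0.002300 = 26658 m³/day.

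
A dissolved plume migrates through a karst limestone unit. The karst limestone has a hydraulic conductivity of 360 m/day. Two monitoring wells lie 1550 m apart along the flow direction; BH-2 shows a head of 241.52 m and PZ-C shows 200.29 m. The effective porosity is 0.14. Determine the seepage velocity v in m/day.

68.4

Hydraulic gradient i = (241.52 − 200.29) / 1550 = 41.23 / 1550 = 0.02660.
Darcy flux q = K · i = 360.0 × 0.02660 = 9.576 m/day.
Seepage velocity v = q / n_e = 9.576 / 0.14 = 68.40 m/day.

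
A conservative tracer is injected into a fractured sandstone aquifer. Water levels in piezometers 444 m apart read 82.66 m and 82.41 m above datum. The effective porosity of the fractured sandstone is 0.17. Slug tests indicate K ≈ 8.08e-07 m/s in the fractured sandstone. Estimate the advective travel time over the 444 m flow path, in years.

Convert K: 8.08e-07 m/s × 86400 = 0.06981 m/day.
Hydraulic gradient i = (82.66 − 82.41) / 444 = 0.25 / 444 = 0.0005631.
Darcy flux q = K · i = 0.06981 × 0.0005631 = 3.931e-05 m/day.
Seepage velocity v = q / n_e = 3.931e-05 / 0.17 = 0.0002312 m/day.
Travel time t = L / v = 444 / 0.0002312 = 1.920e+06 days = 5257 years.

5260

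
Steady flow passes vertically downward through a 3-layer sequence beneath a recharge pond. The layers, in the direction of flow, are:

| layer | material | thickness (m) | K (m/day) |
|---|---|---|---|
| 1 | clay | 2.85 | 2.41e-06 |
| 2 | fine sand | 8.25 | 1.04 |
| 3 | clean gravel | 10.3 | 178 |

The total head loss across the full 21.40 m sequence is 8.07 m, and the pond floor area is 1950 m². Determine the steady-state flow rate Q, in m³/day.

Flow is perpendicular to layering, so the layers act in series and the equivalent K is the thickness-weighted harmonic mean.
Total thickness L = 2.85 + 8.25 + 10.3 = 21.40 m.
Σ(b_i/K_i) = 2.85/2.41e-06 + 8.25/1.04 + 10.3/178 = 1.183e+06 d.
K_eq = L / Σ(b_i/K_i) = 21.40 / 1.183e+06 = 1.810e-05 m/day.
Q = K_eq · A · (Δh/L) = 1.810e-05 × 1950 × (8.07/21.40) = 0.01331 m³/day.

0.0133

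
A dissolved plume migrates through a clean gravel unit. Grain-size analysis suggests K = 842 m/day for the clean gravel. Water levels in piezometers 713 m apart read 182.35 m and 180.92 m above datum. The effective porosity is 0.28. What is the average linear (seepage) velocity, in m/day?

6.03

Hydraulic gradient i = (182.35 − 180.92) / 713 = 1.43 / 713 = 0.002006.
Darcy flux q = K · i = 842.0 × 0.002006 = 1.689 m/day.
Seepage velocity v = q / n_e = 1.689 / 0.28 = 6.031 m/day.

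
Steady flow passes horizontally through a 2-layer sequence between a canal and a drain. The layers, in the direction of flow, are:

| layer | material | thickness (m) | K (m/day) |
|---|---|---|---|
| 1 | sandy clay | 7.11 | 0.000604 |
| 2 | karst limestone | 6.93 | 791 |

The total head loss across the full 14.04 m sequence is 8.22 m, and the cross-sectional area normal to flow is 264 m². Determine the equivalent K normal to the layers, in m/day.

Flow is perpendicular to layering, so the layers act in series and the equivalent K is the thickness-weighted harmonic mean.
Total thickness L = 7.11 + 6.93 = 14.04 m.
Σ(b_i/K_i) = 7.11/0.000604 + 6.93/791 = 11772 d.
K_eq = L / Σ(b_i/K_i) = 14.04 / 11772 = 0.001193 m/day.

0.00119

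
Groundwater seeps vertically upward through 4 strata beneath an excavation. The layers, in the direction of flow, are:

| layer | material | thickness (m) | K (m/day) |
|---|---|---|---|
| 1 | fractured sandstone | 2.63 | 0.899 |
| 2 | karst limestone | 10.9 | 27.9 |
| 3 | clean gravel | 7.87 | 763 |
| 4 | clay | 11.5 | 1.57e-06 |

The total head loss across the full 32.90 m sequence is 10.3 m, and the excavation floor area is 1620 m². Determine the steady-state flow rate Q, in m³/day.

0.00228

Flow is perpendicular to layering, so the layers act in series and the equivalent K is the thickness-weighted harmonic mean.
Total thickness L = 2.63 + 10.9 + 7.87 + 11.5 = 32.90 m.
Σ(b_i/K_i) = 2.63/0.899 + 10.9/27.9 + 7.87/763 + 11.5/1.57e-06 = 7.325e+06 d.
K_eq = L / Σ(b_i/K_i) = 32.90 / 7.325e+06 = 4.492e-06 m/day.
Q = K_eq · A · (Δh/L) = 4.492e-06 × 1620 × (10.3/32.90) = 0.002278 m³/day.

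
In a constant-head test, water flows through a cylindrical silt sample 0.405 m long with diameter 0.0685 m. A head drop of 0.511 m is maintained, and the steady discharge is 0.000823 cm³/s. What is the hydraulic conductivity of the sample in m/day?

0.0153

Cross-sectional area A = π·(d/2)² = π × (0.0685/2)² = 0.003685 m².
Convert discharge: 0.000823 cm³/s = 8.230e-10 m³/s.
Darcy's law rearranged: K = Q·L / (A·Δh) = 8.230e-10 × 0.405 / (0.003685 × 0.511) = 1.770e-07 m/s = 0.01529 m/day.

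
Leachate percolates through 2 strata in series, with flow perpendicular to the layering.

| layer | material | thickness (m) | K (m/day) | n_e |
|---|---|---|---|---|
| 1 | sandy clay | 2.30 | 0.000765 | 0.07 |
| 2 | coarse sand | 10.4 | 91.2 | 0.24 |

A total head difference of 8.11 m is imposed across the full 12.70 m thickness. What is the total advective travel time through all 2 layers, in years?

2.70

With flow normal to the layers, continuity requires the same specific discharge q through every layer.
Σ(b_i/K_i) = 2.30/0.000765 + 10.4/91.2 = 3007 d.
q = Δh / Σ(b_i/K_i) = 8.11 / 3007 = 0.002697 m/day.
In each layer the seepage velocity is v_i = q/n_i, so the layer transit time is t_i = b_i·n_i / q:
  layer 1 (sandy clay): t_1 = 2.30 × 0.07 / 0.002697 = 59.69 d
  layer 2 (coarse sand): t_2 = 10.4 × 0.24 / 0.002697 = 925.4 d
Total t = Σ t_i = 985.0 days = 2.697 years.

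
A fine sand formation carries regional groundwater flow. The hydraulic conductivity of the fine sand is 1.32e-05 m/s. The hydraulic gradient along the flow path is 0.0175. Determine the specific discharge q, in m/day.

Convert K: 1.32e-05 m/s × 86400 = 1.140 m/day.
Hydraulic gradient i = 0.0175.
Specific discharge q = K · i = 1.140 × 0.01750 = 0.01996 m/day.

0.0200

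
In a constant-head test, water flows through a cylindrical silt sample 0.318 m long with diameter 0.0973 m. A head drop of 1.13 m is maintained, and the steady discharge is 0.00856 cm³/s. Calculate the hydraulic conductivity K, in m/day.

0.0280

Cross-sectional area A = π·(d/2)² = π × (0.0973/2)² = 0.007436 m².
Convert discharge: 0.00856 cm³/s = 8.560e-09 m³/s.
Darcy's law rearranged: K = Q·L / (A·Δh) = 8.560e-09 × 0.318 / (0.007436 × 1.13) = 3.240e-07 m/s = 0.02799 m/day.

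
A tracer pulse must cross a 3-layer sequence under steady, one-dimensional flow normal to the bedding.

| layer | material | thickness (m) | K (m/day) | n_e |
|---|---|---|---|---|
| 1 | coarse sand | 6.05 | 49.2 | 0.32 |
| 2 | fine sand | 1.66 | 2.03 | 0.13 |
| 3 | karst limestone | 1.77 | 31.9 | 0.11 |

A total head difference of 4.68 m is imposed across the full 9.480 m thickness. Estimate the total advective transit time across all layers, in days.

With flow normal to the layers, continuity requires the same specific discharge q through every layer.
Σ(b_i/K_i) = 6.05/49.2 + 1.66/2.03 + 1.77/31.9 = 0.9962 d.
q = Δh / Σ(b_i/K_i) = 4.68 / 0.9962 = 4.698 m/day.
In each layer the seepage velocity is v_i = q/n_i, so the layer transit time is t_i = b_i·n_i / q:
  layer 1 (coarse sand): t_1 = 6.05 × 0.32 / 4.698 = 0.4121 d
  layer 2 (fine sand): t_2 = 1.66 × 0.13 / 4.698 = 0.04594 d
  layer 3 (karst limestone): t_3 = 1.77 × 0.11 / 4.698 = 0.04144 d
Total t = Σ t_i = 0.4995 days.

0.499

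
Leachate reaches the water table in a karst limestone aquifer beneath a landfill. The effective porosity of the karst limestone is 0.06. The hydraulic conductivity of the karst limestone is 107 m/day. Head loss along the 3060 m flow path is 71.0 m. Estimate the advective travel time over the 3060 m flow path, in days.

74.0

Hydraulic gradient i = Δh / L = 71.0 / 3060 = 0.02320.
Darcy flux q = K · i = 107.0 × 0.02320 = 2.483 m/day.
Seepage velocity v = q / n_e = 2.483 / 0.06 = 41.38 m/day.
Travel time t = L / v = 3060 / 41.38 = 73.95 days.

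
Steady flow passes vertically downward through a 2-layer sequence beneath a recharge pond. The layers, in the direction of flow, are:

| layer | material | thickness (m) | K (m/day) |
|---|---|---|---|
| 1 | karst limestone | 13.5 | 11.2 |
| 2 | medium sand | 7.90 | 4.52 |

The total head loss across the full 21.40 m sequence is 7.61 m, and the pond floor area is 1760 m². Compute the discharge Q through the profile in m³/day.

Flow is perpendicular to layering, so the layers act in series and the equivalent K is the thickness-weighted harmonic mean.
Total thickness L = 13.5 + 7.90 = 21.40 m.
Σ(b_i/K_i) = 13.5/11.2 + 7.90/4.52 = 2.953 d.
K_eq = L / Σ(b_i/K_i) = 21.40 / 2.953 = 7.247 m/day.
Q = K_eq · A · (Δh/L) = 7.247 × 1760 × (7.61/21.40) = 4535 m³/day.

4540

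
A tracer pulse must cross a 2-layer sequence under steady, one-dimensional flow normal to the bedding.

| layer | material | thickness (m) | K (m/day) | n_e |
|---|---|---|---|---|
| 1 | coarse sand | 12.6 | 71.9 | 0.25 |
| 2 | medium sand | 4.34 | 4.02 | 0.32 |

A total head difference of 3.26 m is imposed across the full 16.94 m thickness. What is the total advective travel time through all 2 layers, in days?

1.75

With flow normal to the layers, continuity requires the same specific discharge q through every layer.
Σ(b_i/K_i) = 12.6/71.9 + 4.34/4.02 = 1.255 d.
q = Δh / Σ(b_i/K_i) = 3.26 / 1.255 = 2.598 m/day.
In each layer the seepage velocity is v_i = q/n_i, so the layer transit time is t_i = b_i·n_i / q:
  layer 1 (coarse sand): t_1 = 12.6 × 0.25 / 2.598 = 1.213 d
  layer 2 (medium sand): t_2 = 4.34 × 0.32 / 2.598 = 0.5346 d
Total t = Σ t_i = 1.747 days.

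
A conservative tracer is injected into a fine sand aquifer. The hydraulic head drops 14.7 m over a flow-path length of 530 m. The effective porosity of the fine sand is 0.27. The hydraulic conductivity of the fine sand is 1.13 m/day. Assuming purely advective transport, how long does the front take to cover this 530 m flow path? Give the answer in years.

Hydraulic gradient i = Δh / L = 14.7 / 530 = 0.02774.
Darcy flux q = K · i = 1.130 × 0.02774 = 0.03134 m/day.
Seepage velocity v = q / n_e = 0.03134 / 0.27 = 0.1161 m/day.
Travel time t = L / v = 530 / 0.1161 = 4566 days = 12.50 years.

12.5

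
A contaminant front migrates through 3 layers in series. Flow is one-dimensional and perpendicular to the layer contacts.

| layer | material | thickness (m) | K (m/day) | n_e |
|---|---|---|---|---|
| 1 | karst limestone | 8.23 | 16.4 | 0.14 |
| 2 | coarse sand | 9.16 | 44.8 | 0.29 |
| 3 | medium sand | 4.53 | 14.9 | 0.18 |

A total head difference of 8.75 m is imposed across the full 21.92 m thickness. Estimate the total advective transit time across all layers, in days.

With flow normal to the layers, continuity requires the same specific discharge q through every layer.
Σ(b_i/K_i) = 8.23/16.4 + 9.16/44.8 + 4.53/14.9 = 1.010 d.
q = Δh / Σ(b_i/K_i) = 8.75 / 1.010 = 8.661 m/day.
In each layer the seepage velocity is v_i = q/n_i, so the layer transit time is t_i = b_i·n_i / q:
  layer 1 (karst limestone): t_1 = 8.23 × 0.14 / 8.661 = 0.1330 d
  layer 2 (coarse sand): t_2 = 9.16 × 0.29 / 8.661 = 0.3067 d
  layer 3 (medium sand): t_3 = 4.53 × 0.18 / 8.661 = 0.09415 d
Total t = Σ t_i = 0.5339 days.

0.534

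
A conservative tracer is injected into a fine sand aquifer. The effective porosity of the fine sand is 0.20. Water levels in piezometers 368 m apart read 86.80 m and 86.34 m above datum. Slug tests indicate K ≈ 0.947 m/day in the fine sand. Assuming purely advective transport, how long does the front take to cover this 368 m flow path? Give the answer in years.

Hydraulic gradient i = (86.80 − 86.34) / 368 = 0.46 / 368 = 0.001250.
Darcy flux q = K · i = 0.9470 × 0.001250 = 0.001184 m/day.
Seepage velocity v = q / n_e = 0.001184 / 0.20 = 0.005919 m/day.
Travel time t = L / v = 368 / 0.005919 = 62175 days = 170.2 years.

170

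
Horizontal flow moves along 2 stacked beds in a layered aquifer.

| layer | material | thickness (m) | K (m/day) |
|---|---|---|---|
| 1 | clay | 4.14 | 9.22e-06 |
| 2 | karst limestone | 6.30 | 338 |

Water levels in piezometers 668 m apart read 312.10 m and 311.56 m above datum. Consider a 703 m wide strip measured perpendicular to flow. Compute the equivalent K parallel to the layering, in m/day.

204

Flow is parallel to layering, so each bed carries its own Darcy discharge and the transmissivities add.
Σ(K_i·b_i) = 9.22e-06×4.14 + 338×6.30 = 2129 m²/day.
Total thickness b = 10.44 m, so K_eq = Σ(K_i·b_i)/b = 204.0 m/day.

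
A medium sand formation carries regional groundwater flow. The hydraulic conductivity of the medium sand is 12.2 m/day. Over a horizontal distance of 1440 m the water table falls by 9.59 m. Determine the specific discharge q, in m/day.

0.0812

Hydraulic gradient i = Δh / L = 9.59 / 1440 = 0.006660.
Specific discharge q = K · i = 12.20 × 0.006660 = 0.08125 m/day.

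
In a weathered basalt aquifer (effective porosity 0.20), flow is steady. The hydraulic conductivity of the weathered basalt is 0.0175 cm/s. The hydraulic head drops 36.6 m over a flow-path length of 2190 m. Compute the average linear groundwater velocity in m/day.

1.26

Convert K: 0.0175 cm/s × 864 = 15.12 m/day.
Hydraulic gradient i = Δh / L = 36.6 / 2190 = 0.01671.
Darcy flux q = K · i = 15.12 × 0.01671 = 0.2527 m/day.
Seepage velocity v = q / n_e = 0.2527 / 0.20 = 1.263 m/day.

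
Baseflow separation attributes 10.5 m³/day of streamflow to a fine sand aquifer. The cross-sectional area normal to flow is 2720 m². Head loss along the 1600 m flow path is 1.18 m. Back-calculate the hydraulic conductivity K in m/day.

Hydraulic gradient i = Δh / L = 1.18 / 1600 = 0.0007375.
From Q = K·A·i, K = Q / (A·i) = 10.5 / (2720 × 0.0007375) = 5.234 m/day.

5.23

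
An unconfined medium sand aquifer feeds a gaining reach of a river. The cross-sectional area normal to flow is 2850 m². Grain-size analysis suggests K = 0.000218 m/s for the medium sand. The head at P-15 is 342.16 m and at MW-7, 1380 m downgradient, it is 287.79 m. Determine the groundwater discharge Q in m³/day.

2110

Convert K: 0.000218 m/s × 86400 = 18.84 m/day.
Hydraulic gradient i = (342.16 − 287.79) / 1380 = 54.37 / 1380 = 0.03940.
Darcy's law: Q = K · A · i = 18.84 × 2850 × 0.03940 = 2115 m³/day.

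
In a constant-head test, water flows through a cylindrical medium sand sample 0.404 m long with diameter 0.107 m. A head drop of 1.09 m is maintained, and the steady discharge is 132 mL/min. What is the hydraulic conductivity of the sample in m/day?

Cross-sectional area A = π·(d/2)² = π × (0.107/2)² = 0.008992 m².
Convert discharge: 132 mL/min = 2.200e-06 m³/s.
Darcy's law rearranged: K = Q·L / (A·Δh) = 2.200e-06 × 0.404 / (0.008992 × 1.09) = 9.068e-05 m/s = 7.835 m/day.

7.83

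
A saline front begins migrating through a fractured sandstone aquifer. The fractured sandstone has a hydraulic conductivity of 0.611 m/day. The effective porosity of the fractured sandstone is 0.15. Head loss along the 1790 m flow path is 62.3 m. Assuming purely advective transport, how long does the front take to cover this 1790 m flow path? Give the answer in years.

34.6

Hydraulic gradient i = Δh / L = 62.3 / 1790 = 0.03480.
Darcy flux q = K · i = 0.6110 × 0.03480 = 0.02127 m/day.
Seepage velocity v = q / n_e = 0.02127 / 0.15 = 0.1418 m/day.
Travel time t = L / v = 1790 / 0.1418 = 12626 days = 34.57 years.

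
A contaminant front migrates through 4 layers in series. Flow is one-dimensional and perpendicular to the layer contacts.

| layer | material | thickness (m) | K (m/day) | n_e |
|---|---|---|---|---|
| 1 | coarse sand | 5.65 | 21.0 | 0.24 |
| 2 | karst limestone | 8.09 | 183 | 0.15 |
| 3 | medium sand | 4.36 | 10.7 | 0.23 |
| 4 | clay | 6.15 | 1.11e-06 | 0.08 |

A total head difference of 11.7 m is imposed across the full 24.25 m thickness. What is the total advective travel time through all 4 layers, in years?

With flow normal to the layers, continuity requires the same specific discharge q through every layer.
Σ(b_i/K_i) = 5.65/21.0 + 8.09/183 + 4.36/10.7 + 6.15/1.11e-06 = 5.541e+06 d.
q = Δh / Σ(b_i/K_i) = 11.7 / 5.541e+06 = 2.112e-06 m/day.
In each layer the seepage velocity is v_i = q/n_i, so the layer transit time is t_i = b_i·n_i / q:
  layer 1 (coarse sand): t_1 = 5.65 × 0.24 / 2.112e-06 = 6.421e+05 d
  layer 2 (karst limestone): t_2 = 8.09 × 0.15 / 2.112e-06 = 5.747e+05 d
  layer 3 (medium sand): t_3 = 4.36 × 0.23 / 2.112e-06 = 4.749e+05 d
  layer 4 (clay): t_4 = 6.15 × 0.08 / 2.112e-06 = 2.330e+05 d
Total t = Σ t_i = 1.925e+06 days = 5269 years.

5270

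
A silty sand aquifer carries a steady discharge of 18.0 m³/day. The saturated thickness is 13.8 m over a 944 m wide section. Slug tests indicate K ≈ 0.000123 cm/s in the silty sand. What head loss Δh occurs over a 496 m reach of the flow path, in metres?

6.45

Convert K: 0.000123 cm/s × 864 = 0.1063 m/day.
Cross-sectional area A = 944 × 13.8 = 13027 m².
From Q = K·A·i, i = Q / (K·A) = 18.0 / (0.1063 × 13027) = 0.01300.
Head loss Δh = i · L = 0.01300 × 496 = 6.449 m.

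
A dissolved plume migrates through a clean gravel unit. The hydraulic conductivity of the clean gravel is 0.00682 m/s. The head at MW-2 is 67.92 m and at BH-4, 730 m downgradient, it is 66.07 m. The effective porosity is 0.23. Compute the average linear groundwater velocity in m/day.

Convert K: 0.00682 m/s × 86400 = 589.2 m/day.
Hydraulic gradient i = (67.92 − 66.07) / 730 = 1.85 / 730 = 0.002534.
Darcy flux q = K · i = 589.2 × 0.002534 = 1.493 m/day.
Seepage velocity v = q / n_e = 1.493 / 0.23 = 6.493 m/day.

6.49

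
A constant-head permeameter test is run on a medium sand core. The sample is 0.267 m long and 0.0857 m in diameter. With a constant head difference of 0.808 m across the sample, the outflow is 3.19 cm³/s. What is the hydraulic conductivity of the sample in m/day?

Cross-sectional area A = π·(d/2)² = π × (0.0857/2)² = 0.005768 m².
Convert discharge: 3.19 cm³/s = 3.190e-06 m³/s.
Darcy's law rearranged: K = Q·L / (A·Δh) = 3.190e-06 × 0.267 / (0.005768 × 0.808) = 0.0001827 m/s = 15.79 m/day.

15.8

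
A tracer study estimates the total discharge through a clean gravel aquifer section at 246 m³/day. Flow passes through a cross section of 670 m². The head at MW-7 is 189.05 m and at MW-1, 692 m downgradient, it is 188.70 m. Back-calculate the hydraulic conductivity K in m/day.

726

Hydraulic gradient i = (189.05 − 188.70) / 692 = 0.35 / 692 = 0.0005058.
From Q = K·A·i, K = Q / (A·i) = 246 / (670.0 × 0.0005058) = 725.9 m/day.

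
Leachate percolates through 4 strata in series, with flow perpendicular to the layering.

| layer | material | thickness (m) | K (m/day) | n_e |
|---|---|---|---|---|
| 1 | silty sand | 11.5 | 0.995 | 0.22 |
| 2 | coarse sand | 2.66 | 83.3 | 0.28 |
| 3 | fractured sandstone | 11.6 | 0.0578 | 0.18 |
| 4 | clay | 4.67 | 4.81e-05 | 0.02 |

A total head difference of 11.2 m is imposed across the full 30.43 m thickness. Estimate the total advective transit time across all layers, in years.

130

With flow normal to the layers, continuity requires the same specific discharge q through every layer.
Σ(b_i/K_i) = 11.5/0.995 + 2.66/83.3 + 11.6/0.0578 + 4.67/4.81e-05 = 97302 d.
q = Δh / Σ(b_i/K_i) = 11.2 / 97302 = 0.0001151 m/day.
In each layer the seepage velocity is v_i = q/n_i, so the layer transit time is t_i = b_i·n_i / q:
  layer 1 (silty sand): t_1 = 11.5 × 0.22 / 0.0001151 = 21980 d
  layer 2 (coarse sand): t_2 = 2.66 × 0.28 / 0.0001151 = 6471 d
  layer 3 (fractured sandstone): t_3 = 11.6 × 0.18 / 0.0001151 = 18140 d
  layer 4 (clay): t_4 = 4.67 × 0.02 / 0.0001151 = 811.4 d
Total t = Σ t_i = 47402 days = 129.8 years.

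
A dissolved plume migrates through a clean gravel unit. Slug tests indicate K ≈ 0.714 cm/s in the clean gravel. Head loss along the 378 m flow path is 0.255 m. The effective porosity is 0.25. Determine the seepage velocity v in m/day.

Convert K: 0.714 cm/s × 864 = 616.9 m/day.
Hydraulic gradient i = Δh / L = 0.255 / 378 = 0.0006746.
Darcy flux q = K · i = 616.9 × 0.0006746 = 0.4162 m/day.
Seepage velocity v = q / n_e = 0.4162 / 0.25 = 1.665 m/day.

1.66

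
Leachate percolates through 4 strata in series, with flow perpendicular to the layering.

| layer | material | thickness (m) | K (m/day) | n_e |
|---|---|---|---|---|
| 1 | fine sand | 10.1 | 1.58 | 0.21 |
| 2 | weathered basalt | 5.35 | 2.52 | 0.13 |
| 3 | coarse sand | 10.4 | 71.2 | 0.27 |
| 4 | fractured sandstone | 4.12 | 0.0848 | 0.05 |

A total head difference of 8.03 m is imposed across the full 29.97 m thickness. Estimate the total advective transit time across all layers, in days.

41.6

With flow normal to the layers, continuity requires the same specific discharge q through every layer.
Σ(b_i/K_i) = 10.1/1.58 + 5.35/2.52 + 10.4/71.2 + 4.12/0.0848 = 57.25 d.
q = Δh / Σ(b_i/K_i) = 8.03 / 57.25 = 0.1403 m/day.
In each layer the seepage velocity is v_i = q/n_i, so the layer transit time is t_i = b_i·n_i / q:
  layer 1 (fine sand): t_1 = 10.1 × 0.21 / 0.1403 = 15.12 d
  layer 2 (weathered basalt): t_2 = 5.35 × 0.13 / 0.1403 = 4.958 d
  layer 3 (coarse sand): t_3 = 10.4 × 0.27 / 0.1403 = 20.02 d
  layer 4 (fractured sandstone): t_4 = 4.12 × 0.05 / 0.1403 = 1.469 d
Total t = Σ t_i = 41.57 days.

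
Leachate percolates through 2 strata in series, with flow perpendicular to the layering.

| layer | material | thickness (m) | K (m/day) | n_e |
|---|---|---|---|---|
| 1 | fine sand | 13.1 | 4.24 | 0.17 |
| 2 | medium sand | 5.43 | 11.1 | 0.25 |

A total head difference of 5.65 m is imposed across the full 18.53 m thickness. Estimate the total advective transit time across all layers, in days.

2.27

With flow normal to the layers, continuity requires the same specific discharge q through every layer.
Σ(b_i/K_i) = 13.1/4.24 + 5.43/11.1 = 3.579 d.
q = Δh / Σ(b_i/K_i) = 5.65 / 3.579 = 1.579 m/day.
In each layer the seepage velocity is v_i = q/n_i, so the layer transit time is t_i = b_i·n_i / q:
  layer 1 (fine sand): t_1 = 13.1 × 0.17 / 1.579 = 1.411 d
  layer 2 (medium sand): t_2 = 5.43 × 0.25 / 1.579 = 0.8599 d
Total t = Σ t_i = 2.270 days.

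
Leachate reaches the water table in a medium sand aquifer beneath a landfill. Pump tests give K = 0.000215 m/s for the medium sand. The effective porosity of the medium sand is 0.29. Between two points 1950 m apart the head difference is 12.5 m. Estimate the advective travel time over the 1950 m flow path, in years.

Convert K: 0.000215 m/s × 86400 = 18.58 m/day.
Hydraulic gradient i = Δh / L = 12.5 / 1950 = 0.006410.
Darcy flux q = K · i = 18.58 × 0.006410 = 0.1191 m/day.
Seepage velocity v = q / n_e = 0.1191 / 0.29 = 0.4106 m/day.
Travel time t = L / v = 1950 / 0.4106 = 4749 days = 13.00 years.

13.0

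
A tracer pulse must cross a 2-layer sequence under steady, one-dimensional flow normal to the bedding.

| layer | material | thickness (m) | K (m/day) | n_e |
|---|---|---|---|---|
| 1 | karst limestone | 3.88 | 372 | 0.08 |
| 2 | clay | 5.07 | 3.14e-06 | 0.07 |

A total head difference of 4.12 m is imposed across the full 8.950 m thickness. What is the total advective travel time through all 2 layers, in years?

714

With flow normal to the layers, continuity requires the same specific discharge q through every layer.
Σ(b_i/K_i) = 3.88/372 + 5.07/3.14e-06 = 1.615e+06 d.
q = Δh / Σ(b_i/K_i) = 4.12 / 1.615e+06 = 2.552e-06 m/day.
In each layer the seepage velocity is v_i = q/n_i, so the layer transit time is t_i = b_i·n_i / q:
  layer 1 (karst limestone): t_1 = 3.88 × 0.08 / 2.552e-06 = 1.216e+05 d
  layer 2 (clay): t_2 = 5.07 × 0.07 / 2.552e-06 = 1.391e+05 d
Total t = Σ t_i = 2.607e+05 days = 713.9 years.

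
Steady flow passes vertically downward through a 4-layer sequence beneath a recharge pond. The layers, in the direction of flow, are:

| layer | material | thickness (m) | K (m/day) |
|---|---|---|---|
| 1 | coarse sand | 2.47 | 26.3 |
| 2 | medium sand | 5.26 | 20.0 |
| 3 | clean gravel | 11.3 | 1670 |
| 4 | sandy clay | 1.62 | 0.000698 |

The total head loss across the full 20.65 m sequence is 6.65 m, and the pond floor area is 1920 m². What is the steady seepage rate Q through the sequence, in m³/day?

5.50

Flow is perpendicular to layering, so the layers act in series and the equivalent K is the thickness-weighted harmonic mean.
Total thickness L = 2.47 + 5.26 + 11.3 + 1.62 = 20.65 m.
Σ(b_i/K_i) = 2.47/26.3 + 5.26/20.0 + 11.3/1670 + 1.62/0.000698 = 2321 d.
K_eq = L / Σ(b_i/K_i) = 20.65 / 2321 = 0.008896 m/day.
Q = K_eq · A · (Δh/L) = 0.008896 × 1920 × (6.65/20.65) = 5.500 m³/day.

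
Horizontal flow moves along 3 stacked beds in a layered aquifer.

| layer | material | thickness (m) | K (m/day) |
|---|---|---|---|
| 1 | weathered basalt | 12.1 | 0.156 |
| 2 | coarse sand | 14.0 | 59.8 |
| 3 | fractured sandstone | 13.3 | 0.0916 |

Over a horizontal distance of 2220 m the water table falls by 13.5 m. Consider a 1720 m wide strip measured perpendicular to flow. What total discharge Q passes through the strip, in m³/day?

8790

Flow is parallel to layering, so each bed carries its own Darcy discharge and the transmissivities add.
Σ(K_i·b_i) = 0.156×12.1 + 59.8×14.0 + 0.0916×13.3 = 840.3 m²/day.
Hydraulic gradient i = Δh / L = 13.5 / 2220 = 0.006081.
Q = Σ(K_i·b_i) · W · i = 840.3 × 1720 × 0.006081 = 8789 m³/day.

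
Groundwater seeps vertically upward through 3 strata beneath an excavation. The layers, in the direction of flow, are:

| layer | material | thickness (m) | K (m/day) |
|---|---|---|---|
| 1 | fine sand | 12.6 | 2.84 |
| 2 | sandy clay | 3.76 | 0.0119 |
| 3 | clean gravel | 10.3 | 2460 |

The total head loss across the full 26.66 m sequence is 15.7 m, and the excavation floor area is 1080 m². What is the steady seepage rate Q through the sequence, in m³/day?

Flow is perpendicular to layering, so the layers act in series and the equivalent K is the thickness-weighted harmonic mean.
Total thickness L = 12.6 + 3.76 + 10.3 = 26.66 m.
Σ(b_i/K_i) = 12.6/2.84 + 3.76/0.0119 + 10.3/2460 = 320.4 d.
K_eq = L / Σ(b_i/K_i) = 26.66 / 320.4 = 0.08321 m/day.
Q = K_eq · A · (Δh/L) = 0.08321 × 1080 × (15.7/26.66) = 52.92 m³/day.

52.9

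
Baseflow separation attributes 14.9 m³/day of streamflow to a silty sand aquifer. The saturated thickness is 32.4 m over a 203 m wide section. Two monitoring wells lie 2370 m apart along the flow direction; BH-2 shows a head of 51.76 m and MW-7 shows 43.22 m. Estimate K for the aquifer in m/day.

0.629

Cross-sectional area A = 203 × 32.4 = 6577 m².
Hydraulic gradient i = (51.76 − 43.22) / 2370 = 8.54 / 2370 = 0.003603.
From Q = K·A·i, K = Q / (A·i) = 14.9 / (6577 × 0.003603) = 0.6287 m/day.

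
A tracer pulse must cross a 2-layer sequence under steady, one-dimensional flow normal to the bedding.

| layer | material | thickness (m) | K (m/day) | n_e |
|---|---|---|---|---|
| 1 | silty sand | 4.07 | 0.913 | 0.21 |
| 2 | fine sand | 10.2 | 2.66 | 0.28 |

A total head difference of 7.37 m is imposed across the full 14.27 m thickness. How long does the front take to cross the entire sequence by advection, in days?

4.18

With flow normal to the layers, continuity requires the same specific discharge q through every layer.
Σ(b_i/K_i) = 4.07/0.913 + 10.2/2.66 = 8.292 d.
q = Δh / Σ(b_i/K_i) = 7.37 / 8.292 = 0.8888 m/day.
In each layer the seepage velocity is v_i = q/n_i, so the layer transit time is t_i = b_i·n_i / q:
  layer 1 (silty sand): t_1 = 4.07 × 0.21 / 0.8888 = 0.9617 d
  layer 2 (fine sand): t_2 = 10.2 × 0.28 / 0.8888 = 3.213 d
Total t = Σ t_i = 4.175 days.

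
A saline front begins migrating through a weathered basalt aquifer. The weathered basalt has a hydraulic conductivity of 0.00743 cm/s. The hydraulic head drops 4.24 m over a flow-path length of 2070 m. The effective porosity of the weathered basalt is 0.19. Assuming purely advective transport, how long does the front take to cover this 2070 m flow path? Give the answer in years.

81.9

Convert K: 0.00743 cm/s × 864 = 6.420 m/day.
Hydraulic gradient i = Δh / L = 4.24 / 2070 = 0.002048.
Darcy flux q = K · i = 6.420 × 0.002048 = 0.01315 m/day.
Seepage velocity v = q / n_e = 0.01315 / 0.19 = 0.06921 m/day.
Travel time t = L / v = 2070 / 0.06921 = 29911 days = 81.89 years.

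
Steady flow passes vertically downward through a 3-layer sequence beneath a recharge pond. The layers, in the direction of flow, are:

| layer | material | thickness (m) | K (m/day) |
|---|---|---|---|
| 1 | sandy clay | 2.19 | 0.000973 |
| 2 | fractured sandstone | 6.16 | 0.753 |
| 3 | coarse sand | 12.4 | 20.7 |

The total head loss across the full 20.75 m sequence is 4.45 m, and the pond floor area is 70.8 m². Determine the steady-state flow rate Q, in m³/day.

0.139

Flow is perpendicular to layering, so the layers act in series and the equivalent K is the thickness-weighted harmonic mean.
Total thickness L = 2.19 + 6.16 + 12.4 = 20.75 m.
Σ(b_i/K_i) = 2.19/0.000973 + 6.16/0.753 + 12.4/20.7 = 2260 d.
K_eq = L / Σ(b_i/K_i) = 20.75 / 2260 = 0.009183 m/day.
Q = K_eq · A · (Δh/L) = 0.009183 × 70.8 × (4.45/20.75) = 0.1394 m³/day.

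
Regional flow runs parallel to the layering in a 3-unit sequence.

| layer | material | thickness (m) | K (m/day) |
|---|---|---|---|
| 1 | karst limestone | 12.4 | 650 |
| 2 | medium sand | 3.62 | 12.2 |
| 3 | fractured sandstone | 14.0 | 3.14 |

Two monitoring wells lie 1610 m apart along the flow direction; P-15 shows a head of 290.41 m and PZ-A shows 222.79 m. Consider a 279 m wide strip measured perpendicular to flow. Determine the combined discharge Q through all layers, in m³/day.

95500

Flow is parallel to layering, so each bed carries its own Darcy discharge and the transmissivities add.
Σ(K_i·b_i) = 650×12.4 + 12.2×3.62 + 3.14×14.0 = 8148 m²/day.
Hydraulic gradient i = (290.41 − 222.79) / 1610 = 67.62 / 1610 = 0.04200.
Q = Σ(K_i·b_i) · W · i = 8148 × 279 × 0.04200 = 95480 m³/day.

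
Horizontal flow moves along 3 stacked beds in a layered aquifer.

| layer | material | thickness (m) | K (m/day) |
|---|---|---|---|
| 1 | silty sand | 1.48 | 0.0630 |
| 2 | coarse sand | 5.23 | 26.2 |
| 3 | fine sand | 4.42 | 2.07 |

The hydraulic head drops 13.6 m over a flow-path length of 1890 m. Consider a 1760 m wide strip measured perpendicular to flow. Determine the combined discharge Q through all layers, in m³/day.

Flow is parallel to layering, so each bed carries its own Darcy discharge and the transmissivities add.
Σ(K_i·b_i) = 0.0630×1.48 + 26.2×5.23 + 2.07×4.42 = 146.3 m²/day.
Hydraulic gradient i = Δh / L = 13.6 / 1890 = 0.007196.
Q = Σ(K_i·b_i) · W · i = 146.3 × 1760 × 0.007196 = 1852 m³/day.

1850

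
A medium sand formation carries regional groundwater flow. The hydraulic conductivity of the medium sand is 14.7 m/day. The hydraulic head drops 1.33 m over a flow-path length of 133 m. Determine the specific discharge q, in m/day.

0.147

Hydraulic gradient i = Δh / L = 1.33 / 133 = 0.01000.
Specific discharge q = K · i = 14.70 × 0.01000 = 0.1470 m/day.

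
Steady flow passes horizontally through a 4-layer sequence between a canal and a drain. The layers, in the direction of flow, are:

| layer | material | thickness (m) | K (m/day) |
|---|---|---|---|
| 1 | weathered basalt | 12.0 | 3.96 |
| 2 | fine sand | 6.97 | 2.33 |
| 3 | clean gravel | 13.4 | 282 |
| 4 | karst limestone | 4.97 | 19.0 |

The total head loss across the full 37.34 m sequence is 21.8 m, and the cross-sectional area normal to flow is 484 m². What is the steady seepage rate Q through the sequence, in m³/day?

Flow is perpendicular to layering, so the layers act in series and the equivalent K is the thickness-weighted harmonic mean.
Total thickness L = 12.0 + 6.97 + 13.4 + 4.97 = 37.34 m.
Σ(b_i/K_i) = 12.0/3.96 + 6.97/2.33 + 13.4/282 + 4.97/19.0 = 6.331 d.
K_eq = L / Σ(b_i/K_i) = 37.34 / 6.331 = 5.898 m/day.
Q = K_eq · A · (Δh/L) = 5.898 × 484 × (21.8/37.34) = 1667 m³/day.

1670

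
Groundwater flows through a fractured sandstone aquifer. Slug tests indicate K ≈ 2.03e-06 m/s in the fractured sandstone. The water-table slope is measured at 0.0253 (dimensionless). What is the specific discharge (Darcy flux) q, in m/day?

0.00444

Convert K: 2.03e-06 m/s × 86400 = 0.1754 m/day.
Hydraulic gradient i = 0.0253.
Specific discharge q = K · i = 0.1754 × 0.02530 = 0.004437 m/day.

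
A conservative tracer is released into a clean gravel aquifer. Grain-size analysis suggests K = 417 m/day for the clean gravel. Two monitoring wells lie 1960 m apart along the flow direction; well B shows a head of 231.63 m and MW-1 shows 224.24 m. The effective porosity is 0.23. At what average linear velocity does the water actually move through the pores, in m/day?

Hydraulic gradient i = (231.63 − 224.24) / 1960 = 7.39 / 1960 = 0.003770.
Darcy flux q = K · i = 417.0 × 0.003770 = 1.572 m/day.
Seepage velocity v = q / n_e = 1.572 / 0.23 = 6.836 m/day.

6.84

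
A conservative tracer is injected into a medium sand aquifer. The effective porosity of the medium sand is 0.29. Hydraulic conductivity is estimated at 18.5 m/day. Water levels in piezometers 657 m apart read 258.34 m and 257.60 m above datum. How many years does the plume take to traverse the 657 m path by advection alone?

25.0

Hydraulic gradient i = (258.34 − 257.60) / 657 = 0.74 / 657 = 0.001126.
Darcy flux q = K · i = 18.50 × 0.001126 = 0.02084 m/day.
Seepage velocity v = q / n_e = 0.02084 / 0.29 = 0.07185 m/day.
Travel time t = L / v = 657 / 0.07185 = 9144 days = 25.03 years.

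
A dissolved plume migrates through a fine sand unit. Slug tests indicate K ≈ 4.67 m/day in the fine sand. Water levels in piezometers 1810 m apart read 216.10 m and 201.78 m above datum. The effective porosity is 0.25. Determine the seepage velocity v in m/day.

0.148

Hydraulic gradient i = (216.10 − 201.78) / 1810 = 14.32 / 1810 = 0.007912.
Darcy flux q = K · i = 4.670 × 0.007912 = 0.03695 m/day.
Seepage velocity v = q / n_e = 0.03695 / 0.25 = 0.1478 m/day.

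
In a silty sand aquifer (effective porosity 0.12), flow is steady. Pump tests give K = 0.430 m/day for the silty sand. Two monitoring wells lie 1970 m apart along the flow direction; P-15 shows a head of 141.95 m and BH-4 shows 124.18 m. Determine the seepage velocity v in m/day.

Hydraulic gradient i = (141.95 − 124.18) / 1970 = 17.77 / 1970 = 0.009020.
Darcy flux q = K · i = 0.4300 × 0.009020 = 0.003879 m/day.
Seepage velocity v = q / n_e = 0.003879 / 0.12 = 0.03232 m/day.

0.0323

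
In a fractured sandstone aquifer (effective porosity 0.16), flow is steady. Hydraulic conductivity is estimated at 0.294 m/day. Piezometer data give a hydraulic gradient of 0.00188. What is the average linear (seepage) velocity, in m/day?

Hydraulic gradient i = 0.00188.
Darcy flux q = K · i = 0.2940 × 0.001880 = 0.0005527 m/day.
Seepage velocity v = q / n_e = 0.0005527 / 0.16 = 0.003454 m/day.

0.00345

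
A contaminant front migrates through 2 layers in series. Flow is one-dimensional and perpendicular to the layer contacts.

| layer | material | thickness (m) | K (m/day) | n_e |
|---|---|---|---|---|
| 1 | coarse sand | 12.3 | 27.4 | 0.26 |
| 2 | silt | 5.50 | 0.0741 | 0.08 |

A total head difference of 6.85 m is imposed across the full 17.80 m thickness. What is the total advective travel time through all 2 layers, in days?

With flow normal to the layers, continuity requires the same specific discharge q through every layer.
Σ(b_i/K_i) = 12.3/27.4 + 5.50/0.0741 = 74.67 d.
q = Δh / Σ(b_i/K_i) = 6.85 / 74.67 = 0.09173 m/day.
In each layer the seepage velocity is v_i = q/n_i, so the layer transit time is t_i = b_i·n_i / q:
  layer 1 (coarse sand): t_1 = 12.3 × 0.26 / 0.09173 = 34.86 d
  layer 2 (silt): t_2 = 5.50 × 0.08 / 0.09173 = 4.797 d
Total t = Σ t_i = 39.66 days.

39.7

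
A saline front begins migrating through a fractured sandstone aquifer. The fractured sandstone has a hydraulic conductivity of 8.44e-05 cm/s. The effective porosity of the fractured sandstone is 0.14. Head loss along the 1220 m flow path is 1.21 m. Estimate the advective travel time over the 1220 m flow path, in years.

Convert K: 8.44e-05 cm/s × 864 = 0.07292 m/day.
Hydraulic gradient i = Δh / L = 1.21 / 1220 = 0.0009918.
Darcy flux q = K · i = 0.07292 × 0.0009918 = 7.232e-05 m/day.
Seepage velocity v = q / n_e = 7.232e-05 / 0.14 = 0.0005166 m/day.
Travel time t = L / v = 1220 / 0.0005166 = 2.362e+06 days = 6466 years.

6470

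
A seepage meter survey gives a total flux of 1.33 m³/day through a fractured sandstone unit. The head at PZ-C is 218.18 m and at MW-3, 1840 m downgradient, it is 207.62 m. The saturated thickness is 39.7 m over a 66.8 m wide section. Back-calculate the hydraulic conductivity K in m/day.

0.0874

Cross-sectional area A = 66.8 × 39.7 = 2652 m².
Hydraulic gradient i = (218.18 − 207.62) / 1840 = 10.56 / 1840 = 0.005739.
From Q = K·A·i, K = Q / (A·i) = 1.33 / (2652 × 0.005739) = 0.08739 m/day.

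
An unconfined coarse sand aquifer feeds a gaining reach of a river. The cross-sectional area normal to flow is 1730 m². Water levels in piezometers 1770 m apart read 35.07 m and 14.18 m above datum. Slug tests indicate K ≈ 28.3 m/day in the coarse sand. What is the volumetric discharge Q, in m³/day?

578

Hydraulic gradient i = (35.07 − 14.18) / 1770 = 20.89 / 1770 = 0.01180.
Darcy's law: Q = K · A · i = 28.30 × 1730 × 0.01180 = 577.8 m³/day.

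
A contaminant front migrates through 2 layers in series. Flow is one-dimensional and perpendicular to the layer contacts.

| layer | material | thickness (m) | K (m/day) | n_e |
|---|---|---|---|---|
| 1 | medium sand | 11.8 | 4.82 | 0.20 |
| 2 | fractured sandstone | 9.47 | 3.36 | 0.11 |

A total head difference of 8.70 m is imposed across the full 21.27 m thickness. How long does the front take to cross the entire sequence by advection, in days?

2.06

With flow normal to the layers, continuity requires the same specific discharge q through every layer.
Σ(b_i/K_i) = 11.8/4.82 + 9.47/3.36 = 5.267 d.
q = Δh / Σ(b_i/K_i) = 8.70 / 5.267 = 1.652 m/day.
In each layer the seepage velocity is v_i = q/n_i, so the layer transit time is t_i = b_i·n_i / q:
  layer 1 (medium sand): t_1 = 11.8 × 0.20 / 1.652 = 1.429 d
  layer 2 (fractured sandstone): t_2 = 9.47 × 0.11 / 1.652 = 0.6306 d
Total t = Σ t_i = 2.059 days.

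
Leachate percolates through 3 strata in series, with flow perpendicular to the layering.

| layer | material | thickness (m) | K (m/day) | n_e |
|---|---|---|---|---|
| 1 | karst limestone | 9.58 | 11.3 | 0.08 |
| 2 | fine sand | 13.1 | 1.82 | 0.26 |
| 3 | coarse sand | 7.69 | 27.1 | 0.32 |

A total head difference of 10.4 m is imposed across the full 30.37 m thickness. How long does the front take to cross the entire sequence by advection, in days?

5.31

With flow normal to the layers, continuity requires the same specific discharge q through every layer.
Σ(b_i/K_i) = 9.58/11.3 + 13.1/1.82 + 7.69/27.1 = 8.329 d.
q = Δh / Σ(b_i/K_i) = 10.4 / 8.329 = 1.249 m/day.
In each layer the seepage velocity is v_i = q/n_i, so the layer transit time is t_i = b_i·n_i / q:
  layer 1 (karst limestone): t_1 = 9.58 × 0.08 / 1.249 = 0.6138 d
  layer 2 (fine sand): t_2 = 13.1 × 0.26 / 1.249 = 2.728 d
  layer 3 (coarse sand): t_3 = 7.69 × 0.32 / 1.249 = 1.971 d
Total t = Σ t_i = 5.313 days.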